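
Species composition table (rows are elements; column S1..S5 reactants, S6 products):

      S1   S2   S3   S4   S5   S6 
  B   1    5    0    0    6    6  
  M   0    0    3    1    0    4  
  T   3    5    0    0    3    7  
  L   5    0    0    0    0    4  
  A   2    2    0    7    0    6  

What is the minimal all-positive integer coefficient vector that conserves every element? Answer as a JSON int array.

Coefficients: [4, 4, 6, 2, 1, 5]

B: 4·1+4·5+6·0+2·0+1·6 = 30 | 5·6 = 30
M: 4·0+4·0+6·3+2·1+1·0 = 20 | 5·4 = 20
T: 4·3+4·5+6·0+2·0+1·3 = 35 | 5·7 = 35
L: 4·5+4·0+6·0+2·0+1·0 = 20 | 5·4 = 20
A: 4·2+4·2+6·0+2·7+1·0 = 30 | 5·6 = 30
gcd(4,4,6,2,1,5) = 1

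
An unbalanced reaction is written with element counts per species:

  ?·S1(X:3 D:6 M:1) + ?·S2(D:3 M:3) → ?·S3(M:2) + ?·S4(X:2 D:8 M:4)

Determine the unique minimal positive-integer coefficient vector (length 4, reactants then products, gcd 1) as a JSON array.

Coefficients: [2, 4, 1, 3]

X: 2·3+4·0 = 6 | 1·0+3·2 = 6
D: 2·6+4·3 = 24 | 1·0+3·8 = 24
M: 2·1+4·3 = 14 | 1·2+3·4 = 14
gcd(2,4,1,3) = 1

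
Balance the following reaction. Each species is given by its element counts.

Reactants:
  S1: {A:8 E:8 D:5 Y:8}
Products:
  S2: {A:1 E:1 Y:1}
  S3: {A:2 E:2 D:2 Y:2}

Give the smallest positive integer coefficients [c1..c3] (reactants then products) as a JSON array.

Coefficients: [2, 6, 5]

A: 2·8 = 16 | 6·1+5·2 = 16
E: 2·8 = 16 | 6·1+5·2 = 16
D: 2·5 = 10 | 6·0+5·2 = 10
Y: 2·8 = 16 | 6·1+5·2 = 16
gcd(2,6,5) = 1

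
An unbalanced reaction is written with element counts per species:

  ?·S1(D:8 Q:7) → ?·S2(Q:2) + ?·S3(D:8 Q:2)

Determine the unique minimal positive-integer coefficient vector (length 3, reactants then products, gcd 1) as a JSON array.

D: 2·8 = 16 | 5·0+2·8 = 16
Q: 2·7 = 14 | 5·2+2·2 = 14
gcd(2,5,2) = 1

Coefficients: [2, 5, 2]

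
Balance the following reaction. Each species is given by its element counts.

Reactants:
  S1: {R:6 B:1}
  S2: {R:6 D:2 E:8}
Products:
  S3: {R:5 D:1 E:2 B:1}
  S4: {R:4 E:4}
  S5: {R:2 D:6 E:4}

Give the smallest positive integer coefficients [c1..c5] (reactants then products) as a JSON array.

R: 2·6+4·6 = 36 | 2·5+6·4+1·2 = 36
D: 2·0+4·2 = 8 | 2·1+6·0+1·6 = 8
E: 2·0+4·8 = 32 | 2·2+6·4+1·4 = 32
B: 2·1+4·0 = 2 | 2·1+6·0+1·0 = 2
gcd(2,4,2,6,1) = 1

Coefficients: [2, 4, 2, 6, 1]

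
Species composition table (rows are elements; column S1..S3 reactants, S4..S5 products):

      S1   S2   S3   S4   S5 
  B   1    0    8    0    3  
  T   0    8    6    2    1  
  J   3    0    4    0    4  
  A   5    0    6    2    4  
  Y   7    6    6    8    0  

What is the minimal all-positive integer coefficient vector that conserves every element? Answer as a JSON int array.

B: 4·1+1·0+1·8 = 12 | 5·0+4·3 = 12
T: 4·0+1·8+1·6 = 14 | 5·2+4·1 = 14
J: 4·3+1·0+1·4 = 16 | 5·0+4·4 = 16
A: 4·5+1·0+1·6 = 26 | 5·2+4·4 = 26
Y: 4·7+1·6+1·6 = 40 | 5·8+4·0 = 40
gcd(4,1,1,5,4) = 1

Coefficients: [4, 1, 1, 5, 4]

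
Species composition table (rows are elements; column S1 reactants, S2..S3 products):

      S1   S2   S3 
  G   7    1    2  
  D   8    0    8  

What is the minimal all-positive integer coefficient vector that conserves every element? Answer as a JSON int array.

Coefficients: [1, 5, 1]

G: 1·7 = 7 | 5·1+1·2 = 7
D: 1·8 = 8 | 5·0+1·8 = 8
gcd(1,5,1) = 1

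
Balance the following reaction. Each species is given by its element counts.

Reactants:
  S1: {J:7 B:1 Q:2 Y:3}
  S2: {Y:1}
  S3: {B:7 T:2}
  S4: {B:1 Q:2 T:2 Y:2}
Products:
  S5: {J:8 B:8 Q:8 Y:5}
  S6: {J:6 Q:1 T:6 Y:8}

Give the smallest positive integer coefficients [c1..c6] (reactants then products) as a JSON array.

Coefficients: [4, 4, 1, 5, 2, 2]

J: 4·7+4·0+1·0+5·0 = 28 | 2·8+2·6 = 28
B: 4·1+4·0+1·7+5·1 = 16 | 2·8+2·0 = 16
Q: 4·2+4·0+1·0+5·2 = 18 | 2·8+2·1 = 18
T: 4·0+4·0+1·2+5·2 = 12 | 2·0+2·6 = 12
Y: 4·3+4·1+1·0+5·2 = 26 | 2·5+2·8 = 26
gcd(4,4,1,5,2,2) = 1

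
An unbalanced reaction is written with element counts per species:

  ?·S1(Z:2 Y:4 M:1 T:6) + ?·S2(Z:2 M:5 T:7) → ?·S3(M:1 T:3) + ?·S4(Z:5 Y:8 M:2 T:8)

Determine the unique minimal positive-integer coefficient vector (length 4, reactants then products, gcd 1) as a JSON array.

Coefficients: [4, 1, 5, 2]

Z: 4·2+1·2 = 10 | 5·0+2·5 = 10
Y: 4·4+1·0 = 16 | 5·0+2·8 = 16
M: 4·1+1·5 = 9 | 5·1+2·2 = 9
T: 4·6+1·7 = 31 | 5·3+2·8 = 31
gcd(4,1,5,2) = 1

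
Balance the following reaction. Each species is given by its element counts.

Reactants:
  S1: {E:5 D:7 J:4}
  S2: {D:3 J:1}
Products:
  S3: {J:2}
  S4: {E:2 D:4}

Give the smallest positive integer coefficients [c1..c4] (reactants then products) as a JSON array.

Coefficients: [2, 2, 5, 5]

E: 2·5+2·0 = 10 | 5·0+5·2 = 10
D: 2·7+2·3 = 20 | 5·0+5·4 = 20
J: 2·4+2·1 = 10 | 5·2+5·0 = 10
gcd(2,2,5,5) = 1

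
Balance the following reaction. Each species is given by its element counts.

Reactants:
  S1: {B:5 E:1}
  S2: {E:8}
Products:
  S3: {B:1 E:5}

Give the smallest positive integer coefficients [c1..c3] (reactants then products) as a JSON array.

B: 1·5+3·0 = 5 | 5·1 = 5
E: 1·1+3·8 = 25 | 5·5 = 25
gcd(1,3,5) = 1

Coefficients: [1, 3, 5]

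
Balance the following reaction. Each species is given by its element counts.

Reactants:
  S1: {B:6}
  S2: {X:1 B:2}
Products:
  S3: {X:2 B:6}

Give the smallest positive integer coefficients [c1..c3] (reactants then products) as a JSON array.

Coefficients: [1, 6, 3]

X: 1·0+6·1 = 6 | 3·2 = 6
B: 1·6+6·2 = 18 | 3·6 = 18
gcd(1,6,3) = 1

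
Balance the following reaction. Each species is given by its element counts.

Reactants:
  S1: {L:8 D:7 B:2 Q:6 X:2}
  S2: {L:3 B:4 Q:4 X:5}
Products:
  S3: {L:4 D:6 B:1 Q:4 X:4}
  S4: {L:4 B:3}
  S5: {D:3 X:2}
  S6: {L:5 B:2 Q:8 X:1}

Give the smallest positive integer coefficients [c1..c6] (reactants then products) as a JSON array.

Coefficients: [6, 4, 5, 5, 4, 4]

L: 6·8+4·3 = 60 | 5·4+5·4+4·0+4·5 = 60
D: 6·7+4·0 = 42 | 5·6+5·0+4·3+4·0 = 42
B: 6·2+4·4 = 28 | 5·1+5·3+4·0+4·2 = 28
Q: 6·6+4·4 = 52 | 5·4+5·0+4·0+4·8 = 52
X: 6·2+4·5 = 32 | 5·4+5·0+4·2+4·1 = 32
gcd(6,4,5,5,4,4) = 1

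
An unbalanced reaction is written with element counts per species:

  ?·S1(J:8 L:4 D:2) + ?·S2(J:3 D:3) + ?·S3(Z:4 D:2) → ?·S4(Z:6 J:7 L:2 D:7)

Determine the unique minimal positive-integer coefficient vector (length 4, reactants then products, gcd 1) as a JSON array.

Coefficients: [1, 2, 3, 2]

Z: 1·0+2·0+3·4 = 12 | 2·6 = 12
J: 1·8+2·3+3·0 = 14 | 2·7 = 14
L: 1·4+2·0+3·0 = 4 | 2·2 = 4
D: 1·2+2·3+3·2 = 14 | 2·7 = 14
gcd(1,2,3,2) = 1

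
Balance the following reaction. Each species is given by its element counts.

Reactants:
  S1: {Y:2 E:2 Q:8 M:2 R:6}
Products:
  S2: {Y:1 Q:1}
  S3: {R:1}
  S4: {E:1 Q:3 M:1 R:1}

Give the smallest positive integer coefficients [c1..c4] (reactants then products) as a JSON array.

Y: 1·2 = 2 | 2·1+4·0+2·0 = 2
E: 1·2 = 2 | 2·0+4·0+2·1 = 2
Q: 1·8 = 8 | 2·1+4·0+2·3 = 8
M: 1·2 = 2 | 2·0+4·0+2·1 = 2
R: 1·6 = 6 | 2·0+4·1+2·1 = 6
gcd(1,2,4,2) = 1

Coefficients: [1, 2, 4, 2]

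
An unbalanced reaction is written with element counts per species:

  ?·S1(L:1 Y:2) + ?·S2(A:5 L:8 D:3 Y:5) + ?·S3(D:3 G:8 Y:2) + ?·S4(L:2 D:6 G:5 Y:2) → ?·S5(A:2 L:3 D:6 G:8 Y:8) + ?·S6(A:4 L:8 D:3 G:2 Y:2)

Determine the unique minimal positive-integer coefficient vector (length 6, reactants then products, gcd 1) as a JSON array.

Coefficients: [3, 6, 5, 2, 5, 5]

A: 3·0+6·5+5·0+2·0 = 30 | 5·2+5·4 = 30
L: 3·1+6·8+5·0+2·2 = 55 | 5·3+5·8 = 55
D: 3·0+6·3+5·3+2·6 = 45 | 5·6+5·3 = 45
G: 3·0+6·0+5·8+2·5 = 50 | 5·8+5·2 = 50
Y: 3·2+6·5+5·2+2·2 = 50 | 5·8+5·2 = 50
gcd(3,6,5,2,5,5) = 1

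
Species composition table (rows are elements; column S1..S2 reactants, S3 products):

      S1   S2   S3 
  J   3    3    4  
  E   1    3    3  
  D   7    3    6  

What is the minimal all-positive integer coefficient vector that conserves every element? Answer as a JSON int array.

J: 3·3+5·3 = 24 | 6·4 = 24
E: 3·1+5·3 = 18 | 6·3 = 18
D: 3·7+5·3 = 36 | 6·6 = 36
gcd(3,5,6) = 1

Coefficients: [3, 5, 6]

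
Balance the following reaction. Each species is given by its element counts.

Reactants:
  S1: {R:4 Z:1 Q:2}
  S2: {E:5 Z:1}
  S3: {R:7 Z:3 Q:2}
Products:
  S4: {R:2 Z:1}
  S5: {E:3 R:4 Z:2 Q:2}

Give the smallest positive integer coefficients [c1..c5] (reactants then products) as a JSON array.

Coefficients: [1, 3, 4, 6, 5]

E: 1·0+3·5+4·0 = 15 | 6·0+5·3 = 15
R: 1·4+3·0+4·7 = 32 | 6·2+5·4 = 32
Z: 1·1+3·1+4·3 = 16 | 6·1+5·2 = 16
Q: 1·2+3·0+4·2 = 10 | 6·0+5·2 = 10
gcd(1,3,4,6,5) = 1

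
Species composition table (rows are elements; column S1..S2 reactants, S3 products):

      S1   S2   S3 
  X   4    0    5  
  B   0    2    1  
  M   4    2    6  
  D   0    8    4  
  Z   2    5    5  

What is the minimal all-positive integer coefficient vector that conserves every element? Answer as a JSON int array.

X: 5·4+2·0 = 20 | 4·5 = 20
B: 5·0+2·2 = 4 | 4·1 = 4
M: 5·4+2·2 = 24 | 4·6 = 24
D: 5·0+2·8 = 16 | 4·4 = 16
Z: 5·2+2·5 = 20 | 4·5 = 20
gcd(5,2,4) = 1

Coefficients: [5, 2, 4]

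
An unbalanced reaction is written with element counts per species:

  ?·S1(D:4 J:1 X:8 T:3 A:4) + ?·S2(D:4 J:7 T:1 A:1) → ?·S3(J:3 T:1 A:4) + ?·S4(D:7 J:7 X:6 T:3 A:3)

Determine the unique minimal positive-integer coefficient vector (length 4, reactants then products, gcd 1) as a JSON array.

Coefficients: [3, 4, 1, 4]

D: 3·4+4·4 = 28 | 1·0+4·7 = 28
J: 3·1+4·7 = 31 | 1·3+4·7 = 31
X: 3·8+4·0 = 24 | 1·0+4·6 = 24
T: 3·3+4·1 = 13 | 1·1+4·3 = 13
A: 3·4+4·1 = 16 | 1·4+4·3 = 16
gcd(3,4,1,4) = 1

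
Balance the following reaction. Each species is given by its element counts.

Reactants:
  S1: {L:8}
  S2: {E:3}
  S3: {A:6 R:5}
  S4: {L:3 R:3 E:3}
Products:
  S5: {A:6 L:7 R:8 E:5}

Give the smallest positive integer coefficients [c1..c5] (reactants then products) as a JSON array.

Coefficients: [3, 4, 6, 6, 6]

A: 3·0+4·0+6·6+6·0 = 36 | 6·6 = 36
L: 3·8+4·0+6·0+6·3 = 42 | 6·7 = 42
R: 3·0+4·0+6·5+6·3 = 48 | 6·8 = 48
E: 3·0+4·3+6·0+6·3 = 30 | 6·5 = 30
gcd(3,4,6,6,6) = 1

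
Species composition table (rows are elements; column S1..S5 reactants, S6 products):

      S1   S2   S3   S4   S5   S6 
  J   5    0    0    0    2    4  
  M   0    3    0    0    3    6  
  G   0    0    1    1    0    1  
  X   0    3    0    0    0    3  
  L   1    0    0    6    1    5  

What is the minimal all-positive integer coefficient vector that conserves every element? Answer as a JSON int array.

Coefficients: [2, 5, 2, 3, 5, 5]

J: 2·5+5·0+2·0+3·0+5·2 = 20 | 5·4 = 20
M: 2·0+5·3+2·0+3·0+5·3 = 30 | 5·6 = 30
G: 2·0+5·0+2·1+3·1+5·0 = 5 | 5·1 = 5
X: 2·0+5·3+2·0+3·0+5·0 = 15 | 5·3 = 15
L: 2·1+5·0+2·0+3·6+5·1 = 25 | 5·5 = 25
gcd(2,5,2,3,5,5) = 1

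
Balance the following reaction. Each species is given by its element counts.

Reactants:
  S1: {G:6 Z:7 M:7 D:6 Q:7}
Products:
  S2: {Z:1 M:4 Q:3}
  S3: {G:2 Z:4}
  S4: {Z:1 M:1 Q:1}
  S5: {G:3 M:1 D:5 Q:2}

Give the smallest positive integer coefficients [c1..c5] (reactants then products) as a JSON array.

G: 5·6 = 30 | 6·0+6·2+5·0+6·3 = 30
Z: 5·7 = 35 | 6·1+6·4+5·1+6·0 = 35
M: 5·7 = 35 | 6·4+6·0+5·1+6·1 = 35
D: 5·6 = 30 | 6·0+6·0+5·0+6·5 = 30
Q: 5·7 = 35 | 6·3+6·0+5·1+6·2 = 35
gcd(5,6,6,5,6) = 1

Coefficients: [5, 6, 6, 5, 6]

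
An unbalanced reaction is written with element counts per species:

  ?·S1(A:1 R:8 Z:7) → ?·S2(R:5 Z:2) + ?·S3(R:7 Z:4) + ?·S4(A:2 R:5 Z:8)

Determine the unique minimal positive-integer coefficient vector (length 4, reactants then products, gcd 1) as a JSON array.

A: 6·1 = 6 | 1·0+4·0+3·2 = 6
R: 6·8 = 48 | 1·5+4·7+3·5 = 48
Z: 6·7 = 42 | 1·2+4·4+3·8 = 42
gcd(6,1,4,3) = 1

Coefficients: [6, 1, 4, 3]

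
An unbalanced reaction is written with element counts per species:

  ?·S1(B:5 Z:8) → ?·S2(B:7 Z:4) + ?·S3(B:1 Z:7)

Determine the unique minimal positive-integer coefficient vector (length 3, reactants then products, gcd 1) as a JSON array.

Coefficients: [5, 3, 4]

B: 5·5 = 25 | 3·7+4·1 = 25
Z: 5·8 = 40 | 3·4+4·7 = 40
gcd(5,3,4) = 1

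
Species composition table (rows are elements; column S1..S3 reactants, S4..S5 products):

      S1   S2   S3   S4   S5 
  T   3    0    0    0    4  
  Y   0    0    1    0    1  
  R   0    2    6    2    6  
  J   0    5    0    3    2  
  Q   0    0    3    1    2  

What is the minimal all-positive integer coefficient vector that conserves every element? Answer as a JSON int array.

Coefficients: [4, 3, 3, 3, 3]

T: 4·3+3·0+3·0 = 12 | 3·0+3·4 = 12
Y: 4·0+3·0+3·1 = 3 | 3·0+3·1 = 3
R: 4·0+3·2+3·6 = 24 | 3·2+3·6 = 24
J: 4·0+3·5+3·0 = 15 | 3·3+3·2 = 15
Q: 4·0+3·0+3·3 = 9 | 3·1+3·2 = 9
gcd(4,3,3,3,3) = 1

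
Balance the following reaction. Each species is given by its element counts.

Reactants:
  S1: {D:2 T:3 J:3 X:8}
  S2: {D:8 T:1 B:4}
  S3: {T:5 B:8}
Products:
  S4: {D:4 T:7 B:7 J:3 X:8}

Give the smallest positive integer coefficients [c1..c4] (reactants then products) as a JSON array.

Coefficients: [4, 1, 3, 4]

D: 4·2+1·8+3·0 = 16 | 4·4 = 16
T: 4·3+1·1+3·5 = 28 | 4·7 = 28
B: 4·0+1·4+3·8 = 28 | 4·7 = 28
J: 4·3+1·0+3·0 = 12 | 4·3 = 12
X: 4·8+1·0+3·0 = 32 | 4·8 = 32
gcd(4,1,3,4) = 1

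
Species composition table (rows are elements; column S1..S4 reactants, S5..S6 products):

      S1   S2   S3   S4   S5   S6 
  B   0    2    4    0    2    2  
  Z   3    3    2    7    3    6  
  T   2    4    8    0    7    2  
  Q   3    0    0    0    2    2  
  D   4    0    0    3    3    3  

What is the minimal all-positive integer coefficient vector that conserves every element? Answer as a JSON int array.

Coefficients: [6, 1, 4, 1, 6, 3]

B: 6·0+1·2+4·4+1·0 = 18 | 6·2+3·2 = 18
Z: 6·3+1·3+4·2+1·7 = 36 | 6·3+3·6 = 36
T: 6·2+1·4+4·8+1·0 = 48 | 6·7+3·2 = 48
Q: 6·3+1·0+4·0+1·0 = 18 | 6·2+3·2 = 18
D: 6·4+1·0+4·0+1·3 = 27 | 6·3+3·3 = 27
gcd(6,1,4,1,6,3) = 1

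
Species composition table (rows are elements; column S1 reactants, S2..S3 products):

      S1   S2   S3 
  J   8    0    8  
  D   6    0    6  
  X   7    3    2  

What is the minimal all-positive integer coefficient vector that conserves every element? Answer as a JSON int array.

Coefficients: [3, 5, 3]

J: 3·8 = 24 | 5·0+3·8 = 24
D: 3·6 = 18 | 5·0+3·6 = 18
X: 3·7 = 21 | 5·3+3·2 = 21
gcd(3,5,3) = 1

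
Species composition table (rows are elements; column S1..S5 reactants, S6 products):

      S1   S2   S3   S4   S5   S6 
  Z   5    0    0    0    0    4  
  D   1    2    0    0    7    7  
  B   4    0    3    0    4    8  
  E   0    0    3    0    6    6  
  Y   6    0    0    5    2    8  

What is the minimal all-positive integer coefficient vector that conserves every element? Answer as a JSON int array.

Coefficients: [4, 5, 4, 2, 3, 5]

Z: 4·5+5·0+4·0+2·0+3·0 = 20 | 5·4 = 20
D: 4·1+5·2+4·0+2·0+3·7 = 35 | 5·7 = 35
B: 4·4+5·0+4·3+2·0+3·4 = 40 | 5·8 = 40
E: 4·0+5·0+4·3+2·0+3·6 = 30 | 5·6 = 30
Y: 4·6+5·0+4·0+2·5+3·2 = 40 | 5·8 = 40
gcd(4,5,4,2,3,5) = 1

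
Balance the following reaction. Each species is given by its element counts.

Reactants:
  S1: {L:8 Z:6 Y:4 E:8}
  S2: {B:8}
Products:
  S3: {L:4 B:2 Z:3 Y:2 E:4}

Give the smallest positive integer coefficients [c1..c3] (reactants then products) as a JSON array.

Coefficients: [2, 1, 4]

L: 2·8+1·0 = 16 | 4·4 = 16
B: 2·0+1·8 = 8 | 4·2 = 8
Z: 2·6+1·0 = 12 | 4·3 = 12
Y: 2·4+1·0 = 8 | 4·2 = 8
E: 2·8+1·0 = 16 | 4·4 = 16
gcd(2,1,4) = 1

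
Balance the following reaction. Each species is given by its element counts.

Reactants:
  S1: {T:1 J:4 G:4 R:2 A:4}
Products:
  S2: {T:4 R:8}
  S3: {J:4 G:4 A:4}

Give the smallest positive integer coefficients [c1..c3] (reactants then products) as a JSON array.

T: 4·1 = 4 | 1·4+4·0 = 4
J: 4·4 = 16 | 1·0+4·4 = 16
G: 4·4 = 16 | 1·0+4·4 = 16
R: 4·2 = 8 | 1·8+4·0 = 8
A: 4·4 = 16 | 1·0+4·4 = 16
gcd(4,1,4) = 1

Coefficients: [4, 1, 4]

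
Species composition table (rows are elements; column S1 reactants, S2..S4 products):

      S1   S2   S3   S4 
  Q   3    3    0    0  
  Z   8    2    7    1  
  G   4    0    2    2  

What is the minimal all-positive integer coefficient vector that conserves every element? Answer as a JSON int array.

Coefficients: [3, 3, 2, 4]

Q: 3·3 = 9 | 3·3+2·0+4·0 = 9
Z: 3·8 = 24 | 3·2+2·7+4·1 = 24
G: 3·4 = 12 | 3·0+2·2+4·2 = 12
gcd(3,3,2,4) = 1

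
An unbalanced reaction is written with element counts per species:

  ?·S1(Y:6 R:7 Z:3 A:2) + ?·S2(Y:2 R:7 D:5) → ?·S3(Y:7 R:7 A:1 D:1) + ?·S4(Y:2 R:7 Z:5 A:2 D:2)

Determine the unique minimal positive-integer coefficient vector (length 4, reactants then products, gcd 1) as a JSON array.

Coefficients: [5, 2, 4, 3]

Y: 5·6+2·2 = 34 | 4·7+3·2 = 34
R: 5·7+2·7 = 49 | 4·7+3·7 = 49
Z: 5·3+2·0 = 15 | 4·0+3·5 = 15
A: 5·2+2·0 = 10 | 4·1+3·2 = 10
D: 5·0+2·5 = 10 | 4·1+3·2 = 10
gcd(5,2,4,3) = 1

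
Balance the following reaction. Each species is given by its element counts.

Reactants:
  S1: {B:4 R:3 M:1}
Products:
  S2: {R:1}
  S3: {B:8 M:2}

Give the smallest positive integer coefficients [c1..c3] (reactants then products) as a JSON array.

B: 2·4 = 8 | 6·0+1·8 = 8
R: 2·3 = 6 | 6·1+1·0 = 6
M: 2·1 = 2 | 6·0+1·2 = 2
gcd(2,6,1) = 1

Coefficients: [2, 6, 1]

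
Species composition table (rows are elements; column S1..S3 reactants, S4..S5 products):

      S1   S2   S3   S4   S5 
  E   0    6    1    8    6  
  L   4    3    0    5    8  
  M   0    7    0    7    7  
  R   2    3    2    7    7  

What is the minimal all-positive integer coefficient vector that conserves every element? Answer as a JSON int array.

Coefficients: [4, 5, 6, 3, 2]

E: 4·0+5·6+6·1 = 36 | 3·8+2·6 = 36
L: 4·4+5·3+6·0 = 31 | 3·5+2·8 = 31
M: 4·0+5·7+6·0 = 35 | 3·7+2·7 = 35
R: 4·2+5·3+6·2 = 35 | 3·7+2·7 = 35
gcd(4,5,6,3,2) = 1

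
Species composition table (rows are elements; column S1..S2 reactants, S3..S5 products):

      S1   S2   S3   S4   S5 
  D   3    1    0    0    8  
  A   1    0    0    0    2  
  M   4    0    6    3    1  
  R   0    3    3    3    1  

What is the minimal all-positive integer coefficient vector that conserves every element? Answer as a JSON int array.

D: 6·3+6·1 = 24 | 2·0+3·0+3·8 = 24
A: 6·1+6·0 = 6 | 2·0+3·0+3·2 = 6
M: 6·4+6·0 = 24 | 2·6+3·3+3·1 = 24
R: 6·0+6·3 = 18 | 2·3+3·3+3·1 = 18
gcd(6,6,2,3,3) = 1

Coefficients: [6, 6, 2, 3, 3]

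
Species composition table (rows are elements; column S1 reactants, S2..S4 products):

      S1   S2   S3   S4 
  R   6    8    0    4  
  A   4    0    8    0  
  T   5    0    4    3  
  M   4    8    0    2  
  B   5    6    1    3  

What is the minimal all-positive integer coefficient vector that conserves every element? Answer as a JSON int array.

Coefficients: [4, 1, 2, 4]

R: 4·6 = 24 | 1·8+2·0+4·4 = 24
A: 4·4 = 16 | 1·0+2·8+4·0 = 16
T: 4·5 = 20 | 1·0+2·4+4·3 = 20
M: 4·4 = 16 | 1·8+2·0+4·2 = 16
B: 4·5 = 20 | 1·6+2·1+4·3 = 20
gcd(4,1,2,4) = 1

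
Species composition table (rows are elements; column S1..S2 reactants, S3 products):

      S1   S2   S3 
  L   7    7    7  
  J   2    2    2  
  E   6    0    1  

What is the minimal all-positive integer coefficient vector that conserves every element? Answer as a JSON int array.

Coefficients: [1, 5, 6]

L: 1·7+5·7 = 42 | 6·7 = 42
J: 1·2+5·2 = 12 | 6·2 = 12
E: 1·6+5·0 = 6 | 6·1 = 6
gcd(1,5,6) = 1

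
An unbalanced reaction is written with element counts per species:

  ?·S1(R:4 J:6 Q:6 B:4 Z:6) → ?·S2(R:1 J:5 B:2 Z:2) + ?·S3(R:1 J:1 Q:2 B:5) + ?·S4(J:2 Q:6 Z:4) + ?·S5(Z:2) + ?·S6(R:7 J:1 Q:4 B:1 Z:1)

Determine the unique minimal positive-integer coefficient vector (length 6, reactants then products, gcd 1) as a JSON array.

Coefficients: [5, 4, 2, 3, 4, 2]

R: 5·4 = 20 | 4·1+2·1+3·0+4·0+2·7 = 20
J: 5·6 = 30 | 4·5+2·1+3·2+4·0+2·1 = 30
Q: 5·6 = 30 | 4·0+2·2+3·6+4·0+2·4 = 30
B: 5·4 = 20 | 4·2+2·5+3·0+4·0+2·1 = 20
Z: 5·6 = 30 | 4·2+2·0+3·4+4·2+2·1 = 30
gcd(5,4,2,3,4,2) = 1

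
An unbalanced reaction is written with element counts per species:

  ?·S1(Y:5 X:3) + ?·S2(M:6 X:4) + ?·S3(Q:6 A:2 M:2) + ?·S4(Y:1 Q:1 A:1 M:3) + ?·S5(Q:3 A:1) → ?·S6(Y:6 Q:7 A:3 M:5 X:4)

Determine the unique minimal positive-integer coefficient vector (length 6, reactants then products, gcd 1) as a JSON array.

Y: 4·5+1·0+1·0+4·1+6·0 = 24 | 4·6 = 24
Q: 4·0+1·0+1·6+4·1+6·3 = 28 | 4·7 = 28
A: 4·0+1·0+1·2+4·1+6·1 = 12 | 4·3 = 12
M: 4·0+1·6+1·2+4·3+6·0 = 20 | 4·5 = 20
X: 4·3+1·4+1·0+4·0+6·0 = 16 | 4·4 = 16
gcd(4,1,1,4,6,4) = 1

Coefficients: [4, 1, 1, 4, 6, 4]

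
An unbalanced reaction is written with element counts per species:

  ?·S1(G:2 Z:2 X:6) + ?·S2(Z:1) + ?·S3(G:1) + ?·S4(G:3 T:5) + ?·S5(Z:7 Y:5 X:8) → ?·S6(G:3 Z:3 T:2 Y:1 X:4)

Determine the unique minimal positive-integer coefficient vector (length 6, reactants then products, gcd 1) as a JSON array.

Coefficients: [2, 4, 5, 2, 1, 5]

G: 2·2+4·0+5·1+2·3+1·0 = 15 | 5·3 = 15
Z: 2·2+4·1+5·0+2·0+1·7 = 15 | 5·3 = 15
T: 2·0+4·0+5·0+2·5+1·0 = 10 | 5·2 = 10
Y: 2·0+4·0+5·0+2·0+1·5 = 5 | 5·1 = 5
X: 2·6+4·0+5·0+2·0+1·8 = 20 | 5·4 = 20
gcd(2,4,5,2,1,5) = 1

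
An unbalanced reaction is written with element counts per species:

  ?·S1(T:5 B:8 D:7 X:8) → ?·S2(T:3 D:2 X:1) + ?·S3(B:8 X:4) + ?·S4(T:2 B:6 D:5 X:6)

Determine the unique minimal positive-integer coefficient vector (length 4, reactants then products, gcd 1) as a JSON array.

T: 4·5 = 20 | 4·3+1·0+4·2 = 20
B: 4·8 = 32 | 4·0+1·8+4·6 = 32
D: 4·7 = 28 | 4·2+1·0+4·5 = 28
X: 4·8 = 32 | 4·1+1·4+4·6 = 32
gcd(4,4,1,4) = 1

Coefficients: [4, 4, 1, 4]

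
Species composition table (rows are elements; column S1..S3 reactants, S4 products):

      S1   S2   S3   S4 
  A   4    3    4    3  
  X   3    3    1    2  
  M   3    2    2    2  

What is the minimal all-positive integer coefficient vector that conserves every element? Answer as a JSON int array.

A: 2·4+1·3+1·4 = 15 | 5·3 = 15
X: 2·3+1·3+1·1 = 10 | 5·2 = 10
M: 2·3+1·2+1·2 = 10 | 5·2 = 10
gcd(2,1,1,5) = 1

Coefficients: [2, 1, 1, 5]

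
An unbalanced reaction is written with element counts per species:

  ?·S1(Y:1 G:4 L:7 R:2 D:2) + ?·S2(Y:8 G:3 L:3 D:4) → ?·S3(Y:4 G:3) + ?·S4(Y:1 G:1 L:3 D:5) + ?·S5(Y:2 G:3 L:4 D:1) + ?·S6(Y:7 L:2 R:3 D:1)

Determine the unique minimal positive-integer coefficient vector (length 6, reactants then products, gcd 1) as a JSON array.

Y: 3·1+4·8 = 35 | 2·4+3·1+5·2+2·7 = 35
G: 3·4+4·3 = 24 | 2·3+3·1+5·3+2·0 = 24
L: 3·7+4·3 = 33 | 2·0+3·3+5·4+2·2 = 33
R: 3·2+4·0 = 6 | 2·0+3·0+5·0+2·3 = 6
D: 3·2+4·4 = 22 | 2·0+3·5+5·1+2·1 = 22
gcd(3,4,2,3,5,2) = 1

Coefficients: [3, 4, 2, 3, 5, 2]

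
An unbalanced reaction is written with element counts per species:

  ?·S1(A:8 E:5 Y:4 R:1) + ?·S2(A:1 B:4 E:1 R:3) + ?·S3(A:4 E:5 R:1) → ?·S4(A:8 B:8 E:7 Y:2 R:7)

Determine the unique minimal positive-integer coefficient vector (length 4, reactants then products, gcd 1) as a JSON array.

A: 1·8+4·1+1·4 = 16 | 2·8 = 16
B: 1·0+4·4+1·0 = 16 | 2·8 = 16
E: 1·5+4·1+1·5 = 14 | 2·7 = 14
Y: 1·4+4·0+1·0 = 4 | 2·2 = 4
R: 1·1+4·3+1·1 = 14 | 2·7 = 14
gcd(1,4,1,2) = 1

Coefficients: [1, 4, 1, 2]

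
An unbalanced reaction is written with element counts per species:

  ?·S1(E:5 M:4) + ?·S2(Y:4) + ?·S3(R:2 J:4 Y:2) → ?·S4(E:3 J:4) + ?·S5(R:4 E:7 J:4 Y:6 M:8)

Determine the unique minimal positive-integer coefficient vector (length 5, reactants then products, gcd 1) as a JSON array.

R: 4·0+1·0+4·2 = 8 | 2·0+2·4 = 8
E: 4·5+1·0+4·0 = 20 | 2·3+2·7 = 20
J: 4·0+1·0+4·4 = 16 | 2·4+2·4 = 16
Y: 4·0+1·4+4·2 = 12 | 2·0+2·6 = 12
M: 4·4+1·0+4·0 = 16 | 2·0+2·8 = 16
gcd(4,1,4,2,2) = 1

Coefficients: [4, 1, 4, 2, 2]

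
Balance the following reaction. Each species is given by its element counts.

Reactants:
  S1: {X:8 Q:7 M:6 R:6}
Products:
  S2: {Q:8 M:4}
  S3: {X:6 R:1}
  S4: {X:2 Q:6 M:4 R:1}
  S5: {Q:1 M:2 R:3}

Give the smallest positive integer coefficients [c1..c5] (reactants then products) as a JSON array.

Coefficients: [4, 2, 5, 1, 6]

X: 4·8 = 32 | 2·0+5·6+1·2+6·0 = 32
Q: 4·7 = 28 | 2·8+5·0+1·6+6·1 = 28
M: 4·6 = 24 | 2·4+5·0+1·4+6·2 = 24
R: 4·6 = 24 | 2·0+5·1+1·1+6·3 = 24
gcd(4,2,5,1,6) = 1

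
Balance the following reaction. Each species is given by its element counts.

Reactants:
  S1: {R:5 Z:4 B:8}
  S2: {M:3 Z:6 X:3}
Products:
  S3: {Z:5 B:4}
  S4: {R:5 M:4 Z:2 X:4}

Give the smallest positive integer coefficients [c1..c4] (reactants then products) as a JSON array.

Coefficients: [3, 4, 6, 3]

R: 3·5+4·0 = 15 | 6·0+3·5 = 15
M: 3·0+4·3 = 12 | 6·0+3·4 = 12
Z: 3·4+4·6 = 36 | 6·5+3·2 = 36
B: 3·8+4·0 = 24 | 6·4+3·0 = 24
X: 3·0+4·3 = 12 | 6·0+3·4 = 12
gcd(3,4,6,3) = 1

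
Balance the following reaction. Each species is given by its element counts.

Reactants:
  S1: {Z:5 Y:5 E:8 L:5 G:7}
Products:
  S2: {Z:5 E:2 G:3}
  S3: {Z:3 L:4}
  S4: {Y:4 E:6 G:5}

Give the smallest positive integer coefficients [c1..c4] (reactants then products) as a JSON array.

Z: 4·5 = 20 | 1·5+5·3+5·0 = 20
Y: 4·5 = 20 | 1·0+5·0+5·4 = 20
E: 4·8 = 32 | 1·2+5·0+5·6 = 32
L: 4·5 = 20 | 1·0+5·4+5·0 = 20
G: 4·7 = 28 | 1·3+5·0+5·5 = 28
gcd(4,1,5,5) = 1

Coefficients: [4, 1, 5, 5]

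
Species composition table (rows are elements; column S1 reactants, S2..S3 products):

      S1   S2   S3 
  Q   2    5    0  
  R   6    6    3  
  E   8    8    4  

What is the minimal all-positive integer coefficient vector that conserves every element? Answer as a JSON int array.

Q: 5·2 = 10 | 2·5+6·0 = 10
R: 5·6 = 30 | 2·6+6·3 = 30
E: 5·8 = 40 | 2·8+6·4 = 40
gcd(5,2,6) = 1

Coefficients: [5, 2, 6]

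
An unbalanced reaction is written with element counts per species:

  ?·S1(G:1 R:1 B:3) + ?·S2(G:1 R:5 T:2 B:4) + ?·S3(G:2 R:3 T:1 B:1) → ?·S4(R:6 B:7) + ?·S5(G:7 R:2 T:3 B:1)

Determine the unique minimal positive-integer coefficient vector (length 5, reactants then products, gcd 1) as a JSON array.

Coefficients: [5, 1, 4, 3, 2]

G: 5·1+1·1+4·2 = 14 | 3·0+2·7 = 14
R: 5·1+1·5+4·3 = 22 | 3·6+2·2 = 22
T: 5·0+1·2+4·1 = 6 | 3·0+2·3 = 6
B: 5·3+1·4+4·1 = 23 | 3·7+2·1 = 23
gcd(5,1,4,3,2) = 1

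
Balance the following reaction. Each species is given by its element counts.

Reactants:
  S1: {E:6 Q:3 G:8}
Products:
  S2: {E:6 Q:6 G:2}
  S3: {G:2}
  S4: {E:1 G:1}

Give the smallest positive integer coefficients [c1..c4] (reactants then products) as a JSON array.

Coefficients: [2, 1, 4, 6]

E: 2·6 = 12 | 1·6+4·0+6·1 = 12
Q: 2·3 = 6 | 1·6+4·0+6·0 = 6
G: 2·8 = 16 | 1·2+4·2+6·1 = 16
gcd(2,1,4,6) = 1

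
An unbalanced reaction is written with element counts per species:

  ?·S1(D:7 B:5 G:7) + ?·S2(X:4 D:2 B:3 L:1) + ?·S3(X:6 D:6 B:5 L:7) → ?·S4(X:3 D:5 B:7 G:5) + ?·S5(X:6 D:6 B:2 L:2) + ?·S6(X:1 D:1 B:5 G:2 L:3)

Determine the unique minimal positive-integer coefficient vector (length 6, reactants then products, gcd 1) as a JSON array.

X: 2·0+5·4+1·6 = 26 | 2·3+3·6+2·1 = 26
D: 2·7+5·2+1·6 = 30 | 2·5+3·6+2·1 = 30
B: 2·5+5·3+1·5 = 30 | 2·7+3·2+2·5 = 30
G: 2·7+5·0+1·0 = 14 | 2·5+3·0+2·2 = 14
L: 2·0+5·1+1·7 = 12 | 2·0+3·2+2·3 = 12
gcd(2,5,1,2,3,2) = 1

Coefficients: [2, 5, 1, 2, 3, 2]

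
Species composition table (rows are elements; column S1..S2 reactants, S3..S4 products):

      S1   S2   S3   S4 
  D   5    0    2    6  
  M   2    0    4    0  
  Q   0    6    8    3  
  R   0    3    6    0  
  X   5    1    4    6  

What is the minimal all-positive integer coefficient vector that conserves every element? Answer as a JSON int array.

D: 6·5+6·0 = 30 | 3·2+4·6 = 30
M: 6·2+6·0 = 12 | 3·4+4·0 = 12
Q: 6·0+6·6 = 36 | 3·8+4·3 = 36
R: 6·0+6·3 = 18 | 3·6+4·0 = 18
X: 6·5+6·1 = 36 | 3·4+4·6 = 36
gcd(6,6,3,4) = 1

Coefficients: [6, 6, 3, 4]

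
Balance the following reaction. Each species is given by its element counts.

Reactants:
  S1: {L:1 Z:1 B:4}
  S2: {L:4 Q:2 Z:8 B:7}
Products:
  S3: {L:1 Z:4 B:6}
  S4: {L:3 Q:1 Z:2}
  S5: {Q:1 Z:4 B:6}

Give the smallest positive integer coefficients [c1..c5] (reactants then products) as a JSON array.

Coefficients: [2, 4, 3, 5, 3]

L: 2·1+4·4 = 18 | 3·1+5·3+3·0 = 18
Q: 2·0+4·2 = 8 | 3·0+5·1+3·1 = 8
Z: 2·1+4·8 = 34 | 3·4+5·2+3·4 = 34
B: 2·4+4·7 = 36 | 3·6+5·0+3·6 = 36
gcd(2,4,3,5,3) = 1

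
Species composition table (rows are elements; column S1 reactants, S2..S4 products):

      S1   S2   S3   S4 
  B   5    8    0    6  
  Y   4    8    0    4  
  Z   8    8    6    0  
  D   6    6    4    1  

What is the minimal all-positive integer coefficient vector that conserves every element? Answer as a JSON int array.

Coefficients: [4, 1, 4, 2]

B: 4·5 = 20 | 1·8+4·0+2·6 = 20
Y: 4·4 = 16 | 1·8+4·0+2·4 = 16
Z: 4·8 = 32 | 1·8+4·6+2·0 = 32
D: 4·6 = 24 | 1·6+4·4+2·1 = 24
gcd(4,1,4,2) = 1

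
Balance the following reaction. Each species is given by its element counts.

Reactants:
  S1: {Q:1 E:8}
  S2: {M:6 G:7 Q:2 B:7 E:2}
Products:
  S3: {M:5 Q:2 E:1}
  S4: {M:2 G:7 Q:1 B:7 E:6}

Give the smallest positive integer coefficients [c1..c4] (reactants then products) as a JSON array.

Coefficients: [3, 5, 4, 5]

M: 3·0+5·6 = 30 | 4·5+5·2 = 30
G: 3·0+5·7 = 35 | 4·0+5·7 = 35
Q: 3·1+5·2 = 13 | 4·2+5·1 = 13
B: 3·0+5·7 = 35 | 4·0+5·7 = 35
E: 3·8+5·2 = 34 | 4·1+5·6 = 34
gcd(3,5,4,5) = 1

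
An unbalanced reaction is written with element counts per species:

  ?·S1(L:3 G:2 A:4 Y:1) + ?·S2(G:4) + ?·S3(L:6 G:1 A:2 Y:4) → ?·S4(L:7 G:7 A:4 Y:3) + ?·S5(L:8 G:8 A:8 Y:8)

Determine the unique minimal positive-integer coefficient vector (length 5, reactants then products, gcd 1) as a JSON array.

Coefficients: [4, 6, 4, 4, 1]

L: 4·3+6·0+4·6 = 36 | 4·7+1·8 = 36
G: 4·2+6·4+4·1 = 36 | 4·7+1·8 = 36
A: 4·4+6·0+4·2 = 24 | 4·4+1·8 = 24
Y: 4·1+6·0+4·4 = 20 | 4·3+1·8 = 20
gcd(4,6,4,4,1) = 1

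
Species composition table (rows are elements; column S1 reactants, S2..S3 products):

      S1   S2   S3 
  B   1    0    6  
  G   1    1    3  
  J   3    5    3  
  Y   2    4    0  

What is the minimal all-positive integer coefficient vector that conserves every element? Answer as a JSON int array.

B: 6·1 = 6 | 3·0+1·6 = 6
G: 6·1 = 6 | 3·1+1·3 = 6
J: 6·3 = 18 | 3·5+1·3 = 18
Y: 6·2 = 12 | 3·4+1·0 = 12
gcd(6,3,1) = 1

Coefficients: [6, 3, 1]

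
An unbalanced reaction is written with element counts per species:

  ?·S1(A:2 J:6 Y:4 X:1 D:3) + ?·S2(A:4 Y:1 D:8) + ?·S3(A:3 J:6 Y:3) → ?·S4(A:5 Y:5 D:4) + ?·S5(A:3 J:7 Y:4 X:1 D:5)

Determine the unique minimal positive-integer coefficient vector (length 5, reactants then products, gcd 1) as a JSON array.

Coefficients: [6, 2, 1, 1, 6]

A: 6·2+2·4+1·3 = 23 | 1·5+6·3 = 23
J: 6·6+2·0+1·6 = 42 | 1·0+6·7 = 42
Y: 6·4+2·1+1·3 = 29 | 1·5+6·4 = 29
X: 6·1+2·0+1·0 = 6 | 1·0+6·1 = 6
D: 6·3+2·8+1·0 = 34 | 1·4+6·5 = 34
gcd(6,2,1,1,6) = 1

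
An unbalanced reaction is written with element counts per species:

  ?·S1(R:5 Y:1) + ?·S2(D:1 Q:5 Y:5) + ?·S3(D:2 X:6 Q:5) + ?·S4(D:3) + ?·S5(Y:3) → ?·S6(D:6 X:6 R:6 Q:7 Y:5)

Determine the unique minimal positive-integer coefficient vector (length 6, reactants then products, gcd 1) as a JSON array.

D: 6·0+2·1+5·2+6·3+3·0 = 30 | 5·6 = 30
X: 6·0+2·0+5·6+6·0+3·0 = 30 | 5·6 = 30
R: 6·5+2·0+5·0+6·0+3·0 = 30 | 5·6 = 30
Q: 6·0+2·5+5·5+6·0+3·0 = 35 | 5·7 = 35
Y: 6·1+2·5+5·0+6·0+3·3 = 25 | 5·5 = 25
gcd(6,2,5,6,3,5) = 1

Coefficients: [6, 2, 5, 6, 3, 5]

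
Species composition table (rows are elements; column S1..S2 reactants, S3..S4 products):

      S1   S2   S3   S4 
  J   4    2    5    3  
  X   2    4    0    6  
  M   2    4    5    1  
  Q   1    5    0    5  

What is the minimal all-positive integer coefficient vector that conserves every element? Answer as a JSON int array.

Coefficients: [5, 2, 3, 3]

J: 5·4+2·2 = 24 | 3·5+3·3 = 24
X: 5·2+2·4 = 18 | 3·0+3·6 = 18
M: 5·2+2·4 = 18 | 3·5+3·1 = 18
Q: 5·1+2·5 = 15 | 3·0+3·5 = 15
gcd(5,2,3,3) = 1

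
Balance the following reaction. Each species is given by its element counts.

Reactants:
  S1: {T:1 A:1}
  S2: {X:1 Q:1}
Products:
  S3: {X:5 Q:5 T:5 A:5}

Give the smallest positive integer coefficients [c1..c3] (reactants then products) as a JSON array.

Coefficients: [5, 5, 1]

X: 5·0+5·1 = 5 | 1·5 = 5
Q: 5·0+5·1 = 5 | 1·5 = 5
T: 5·1+5·0 = 5 | 1·5 = 5
A: 5·1+5·0 = 5 | 1·5 = 5
gcd(5,5,1) = 1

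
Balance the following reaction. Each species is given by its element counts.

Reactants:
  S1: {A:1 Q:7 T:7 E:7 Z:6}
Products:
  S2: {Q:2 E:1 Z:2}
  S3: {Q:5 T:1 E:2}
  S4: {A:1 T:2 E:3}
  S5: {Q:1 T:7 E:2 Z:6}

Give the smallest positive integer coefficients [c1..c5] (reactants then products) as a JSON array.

Coefficients: [5, 6, 4, 5, 3]

A: 5·1 = 5 | 6·0+4·0+5·1+3·0 = 5
Q: 5·7 = 35 | 6·2+4·5+5·0+3·1 = 35
T: 5·7 = 35 | 6·0+4·1+5·2+3·7 = 35
E: 5·7 = 35 | 6·1+4·2+5·3+3·2 = 35
Z: 5·6 = 30 | 6·2+4·0+5·0+3·6 = 30
gcd(5,6,4,5,3) = 1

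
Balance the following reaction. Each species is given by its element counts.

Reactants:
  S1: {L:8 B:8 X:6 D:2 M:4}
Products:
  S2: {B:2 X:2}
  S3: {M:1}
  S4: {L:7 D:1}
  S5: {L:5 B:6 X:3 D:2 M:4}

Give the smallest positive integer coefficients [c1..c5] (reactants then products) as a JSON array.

L: 3·8 = 24 | 6·0+4·0+2·7+2·5 = 24
B: 3·8 = 24 | 6·2+4·0+2·0+2·6 = 24
X: 3·6 = 18 | 6·2+4·0+2·0+2·3 = 18
D: 3·2 = 6 | 6·0+4·0+2·1+2·2 = 6
M: 3·4 = 12 | 6·0+4·1+2·0+2·4 = 12
gcd(3,6,4,2,2) = 1

Coefficients: [3, 6, 4, 2, 2]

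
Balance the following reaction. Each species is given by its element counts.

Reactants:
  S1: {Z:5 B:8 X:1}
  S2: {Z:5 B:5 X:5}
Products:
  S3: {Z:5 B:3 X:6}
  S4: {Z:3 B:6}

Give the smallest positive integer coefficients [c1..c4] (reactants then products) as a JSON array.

Z: 3·5+3·5 = 30 | 3·5+5·3 = 30
B: 3·8+3·5 = 39 | 3·3+5·6 = 39
X: 3·1+3·5 = 18 | 3·6+5·0 = 18
gcd(3,3,3,5) = 1

Coefficients: [3, 3, 3, 5]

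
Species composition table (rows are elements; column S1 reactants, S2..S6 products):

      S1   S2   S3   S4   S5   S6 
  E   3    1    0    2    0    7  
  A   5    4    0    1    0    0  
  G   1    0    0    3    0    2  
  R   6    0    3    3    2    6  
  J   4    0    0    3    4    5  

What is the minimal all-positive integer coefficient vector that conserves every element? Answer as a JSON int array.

E: 5·3 = 15 | 6·1+5·0+1·2+3·0+1·7 = 15
A: 5·5 = 25 | 6·4+5·0+1·1+3·0+1·0 = 25
G: 5·1 = 5 | 6·0+5·0+1·3+3·0+1·2 = 5
R: 5·6 = 30 | 6·0+5·3+1·3+3·2+1·6 = 30
J: 5·4 = 20 | 6·0+5·0+1·3+3·4+1·5 = 20
gcd(5,6,5,1,3,1) = 1

Coefficients: [5, 6, 5, 1, 3, 1]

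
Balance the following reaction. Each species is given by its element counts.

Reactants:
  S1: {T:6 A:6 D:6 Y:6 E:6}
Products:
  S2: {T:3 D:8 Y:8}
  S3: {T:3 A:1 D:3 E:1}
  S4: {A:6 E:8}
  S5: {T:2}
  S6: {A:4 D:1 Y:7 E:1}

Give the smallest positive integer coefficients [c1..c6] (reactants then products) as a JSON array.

Coefficients: [5, 2, 4, 3, 6, 2]

T: 5·6 = 30 | 2·3+4·3+3·0+6·2+2·0 = 30
A: 5·6 = 30 | 2·0+4·1+3·6+6·0+2·4 = 30
D: 5·6 = 30 | 2·8+4·3+3·0+6·0+2·1 = 30
Y: 5·6 = 30 | 2·8+4·0+3·0+6·0+2·7 = 30
E: 5·6 = 30 | 2·0+4·1+3·8+6·0+2·1 = 30
gcd(5,2,4,3,6,2) = 1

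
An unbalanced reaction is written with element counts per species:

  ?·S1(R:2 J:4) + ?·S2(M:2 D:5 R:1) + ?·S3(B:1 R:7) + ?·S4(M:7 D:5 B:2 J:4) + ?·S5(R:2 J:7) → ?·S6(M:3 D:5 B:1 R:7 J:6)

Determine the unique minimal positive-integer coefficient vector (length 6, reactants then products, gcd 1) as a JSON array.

Coefficients: [3, 4, 3, 1, 2, 5]

M: 3·0+4·2+3·0+1·7+2·0 = 15 | 5·3 = 15
D: 3·0+4·5+3·0+1·5+2·0 = 25 | 5·5 = 25
B: 3·0+4·0+3·1+1·2+2·0 = 5 | 5·1 = 5
R: 3·2+4·1+3·7+1·0+2·2 = 35 | 5·7 = 35
J: 3·4+4·0+3·0+1·4+2·7 = 30 | 5·6 = 30
gcd(3,4,3,1,2,5) = 1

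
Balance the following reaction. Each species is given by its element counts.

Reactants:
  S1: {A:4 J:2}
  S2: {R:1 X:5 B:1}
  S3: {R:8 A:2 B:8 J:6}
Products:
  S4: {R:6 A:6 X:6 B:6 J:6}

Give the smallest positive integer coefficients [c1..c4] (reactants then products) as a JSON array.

R: 6·0+6·1+3·8 = 30 | 5·6 = 30
A: 6·4+6·0+3·2 = 30 | 5·6 = 30
X: 6·0+6·5+3·0 = 30 | 5·6 = 30
B: 6·0+6·1+3·8 = 30 | 5·6 = 30
J: 6·2+6·0+3·6 = 30 | 5·6 = 30
gcd(6,6,3,5) = 1

Coefficients: [6, 6, 3, 5]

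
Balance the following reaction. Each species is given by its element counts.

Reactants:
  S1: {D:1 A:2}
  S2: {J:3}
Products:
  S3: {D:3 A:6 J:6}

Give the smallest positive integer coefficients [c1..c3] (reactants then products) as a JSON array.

D: 3·1+2·0 = 3 | 1·3 = 3
A: 3·2+2·0 = 6 | 1·6 = 6
J: 3·0+2·3 = 6 | 1·6 = 6
gcd(3,2,1) = 1

Coefficients: [3, 2, 1]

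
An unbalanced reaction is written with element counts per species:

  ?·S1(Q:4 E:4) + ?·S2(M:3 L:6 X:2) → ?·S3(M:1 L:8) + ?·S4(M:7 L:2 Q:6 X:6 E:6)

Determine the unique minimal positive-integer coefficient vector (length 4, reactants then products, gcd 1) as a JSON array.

Coefficients: [3, 6, 4, 2]

M: 3·0+6·3 = 18 | 4·1+2·7 = 18
L: 3·0+6·6 = 36 | 4·8+2·2 = 36
Q: 3·4+6·0 = 12 | 4·0+2·6 = 12
X: 3·0+6·2 = 12 | 4·0+2·6 = 12
E: 3·4+6·0 = 12 | 4·0+2·6 = 12
gcd(3,6,4,2) = 1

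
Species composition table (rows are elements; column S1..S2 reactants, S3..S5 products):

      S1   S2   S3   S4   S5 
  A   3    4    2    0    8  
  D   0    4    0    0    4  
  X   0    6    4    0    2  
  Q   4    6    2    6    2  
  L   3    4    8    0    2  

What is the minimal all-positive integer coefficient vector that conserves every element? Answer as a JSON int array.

A: 6·3+3·4 = 30 | 3·2+5·0+3·8 = 30
D: 6·0+3·4 = 12 | 3·0+5·0+3·4 = 12
X: 6·0+3·6 = 18 | 3·4+5·0+3·2 = 18
Q: 6·4+3·6 = 42 | 3·2+5·6+3·2 = 42
L: 6·3+3·4 = 30 | 3·8+5·0+3·2 = 30
gcd(6,3,3,5,3) = 1

Coefficients: [6, 3, 3, 5, 3]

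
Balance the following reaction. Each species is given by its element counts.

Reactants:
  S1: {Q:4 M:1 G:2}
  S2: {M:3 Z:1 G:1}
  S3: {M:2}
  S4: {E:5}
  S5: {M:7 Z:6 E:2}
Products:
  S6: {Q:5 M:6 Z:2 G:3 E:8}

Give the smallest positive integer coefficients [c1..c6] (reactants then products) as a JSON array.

Q: 5·4+2·0+3·0+6·0+1·0 = 20 | 4·5 = 20
M: 5·1+2·3+3·2+6·0+1·7 = 24 | 4·6 = 24
Z: 5·0+2·1+3·0+6·0+1·6 = 8 | 4·2 = 8
G: 5·2+2·1+3·0+6·0+1·0 = 12 | 4·3 = 12
E: 5·0+2·0+3·0+6·5+1·2 = 32 | 4·8 = 32
gcd(5,2,3,6,1,4) = 1

Coefficients: [5, 2, 3, 6, 1, 4]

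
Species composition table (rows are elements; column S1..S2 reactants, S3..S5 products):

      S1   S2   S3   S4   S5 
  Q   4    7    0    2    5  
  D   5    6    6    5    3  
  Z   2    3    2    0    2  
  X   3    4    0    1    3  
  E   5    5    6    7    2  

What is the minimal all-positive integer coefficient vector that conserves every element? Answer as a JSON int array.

Coefficients: [1, 4, 1, 1, 6]

Q: 1·4+4·7 = 32 | 1·0+1·2+6·5 = 32
D: 1·5+4·6 = 29 | 1·6+1·5+6·3 = 29
Z: 1·2+4·3 = 14 | 1·2+1·0+6·2 = 14
X: 1·3+4·4 = 19 | 1·0+1·1+6·3 = 19
E: 1·5+4·5 = 25 | 1·6+1·7+6·2 = 25
gcd(1,4,1,1,6) = 1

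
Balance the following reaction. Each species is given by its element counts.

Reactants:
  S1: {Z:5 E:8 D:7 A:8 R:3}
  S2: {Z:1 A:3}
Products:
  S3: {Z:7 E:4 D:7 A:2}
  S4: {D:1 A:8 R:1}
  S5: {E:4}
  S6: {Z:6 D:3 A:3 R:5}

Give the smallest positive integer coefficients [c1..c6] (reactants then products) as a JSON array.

Z: 3·5+5·1 = 20 | 2·7+4·0+4·0+1·6 = 20
E: 3·8+5·0 = 24 | 2·4+4·0+4·4+1·0 = 24
D: 3·7+5·0 = 21 | 2·7+4·1+4·0+1·3 = 21
A: 3·8+5·3 = 39 | 2·2+4·8+4·0+1·3 = 39
R: 3·3+5·0 = 9 | 2·0+4·1+4·0+1·5 = 9
gcd(3,5,2,4,4,1) = 1

Coefficients: [3, 5, 2, 4, 4, 1]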